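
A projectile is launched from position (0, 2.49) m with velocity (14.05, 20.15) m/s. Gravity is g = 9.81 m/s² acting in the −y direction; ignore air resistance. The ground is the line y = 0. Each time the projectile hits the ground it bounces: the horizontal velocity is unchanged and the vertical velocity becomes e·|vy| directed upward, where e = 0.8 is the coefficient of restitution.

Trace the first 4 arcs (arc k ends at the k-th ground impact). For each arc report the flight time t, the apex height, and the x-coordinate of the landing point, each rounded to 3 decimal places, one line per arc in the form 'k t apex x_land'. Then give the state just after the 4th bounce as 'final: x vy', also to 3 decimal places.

1 4.228 23.184 59.405
2 3.479 14.838 108.279
3 2.783 9.496 147.377
4 2.226 6.078 178.657
final: 178.657 8.736

Arc 1: start y=2.490, vy=20.150 → t=4.228, apex=23.184, x_land=59.405, impact vy=-21.328
  bounce: vy ← 0.8·21.328 = 17.062
Arc 2: start y=0.000, vy=17.062 → t=3.479, apex=14.838, x_land=108.279, impact vy=-17.062
  bounce: vy ← 0.8·17.062 = 13.650
Arc 3: start y=0.000, vy=13.650 → t=2.783, apex=9.496, x_land=147.377, impact vy=-13.650
  bounce: vy ← 0.8·13.650 = 10.920
Arc 4: start y=0.000, vy=10.920 → t=2.226, apex=6.078, x_land=178.657, impact vy=-10.920
  bounce: vy ← 0.8·10.920 = 8.736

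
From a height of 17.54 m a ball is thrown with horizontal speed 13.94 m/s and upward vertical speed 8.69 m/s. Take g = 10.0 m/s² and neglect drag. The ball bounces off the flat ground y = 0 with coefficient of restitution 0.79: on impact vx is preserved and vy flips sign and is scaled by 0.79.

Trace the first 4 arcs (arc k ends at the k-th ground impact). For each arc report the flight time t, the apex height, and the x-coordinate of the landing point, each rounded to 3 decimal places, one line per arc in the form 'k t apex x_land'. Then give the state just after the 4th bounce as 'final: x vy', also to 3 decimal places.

Arc 1: start y=17.540, vy=8.690 → t=2.934, apex=21.316, x_land=40.896, impact vy=-20.647
  bounce: vy ← 0.79·20.647 = 16.311
Arc 2: start y=0.000, vy=16.311 → t=3.262, apex=13.303, x_land=86.373, impact vy=-16.311
  bounce: vy ← 0.79·16.311 = 12.886
Arc 3: start y=0.000, vy=12.886 → t=2.577, apex=8.303, x_land=122.299, impact vy=-12.886
  bounce: vy ← 0.79·12.886 = 10.180
Arc 4: start y=0.000, vy=10.180 → t=2.036, apex=5.182, x_land=150.681, impact vy=-10.180
  bounce: vy ← 0.79·10.180 = 8.042

1 2.934 21.316 40.896
2 3.262 13.303 86.373
3 2.577 8.303 122.299
4 2.036 5.182 150.681
final: 150.681 8.042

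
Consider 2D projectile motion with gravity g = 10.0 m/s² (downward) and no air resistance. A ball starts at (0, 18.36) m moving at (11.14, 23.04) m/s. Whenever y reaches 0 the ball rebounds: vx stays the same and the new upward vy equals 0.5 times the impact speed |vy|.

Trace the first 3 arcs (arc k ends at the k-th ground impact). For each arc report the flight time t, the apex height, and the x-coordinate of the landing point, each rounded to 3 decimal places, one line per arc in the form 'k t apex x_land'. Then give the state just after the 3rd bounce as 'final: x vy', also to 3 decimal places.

1 5.301 44.902 59.050
2 2.997 11.226 92.434
3 1.498 2.806 109.126
final: 109.126 3.746

Arc 1: start y=18.360, vy=23.040 → t=5.301, apex=44.902, x_land=59.050, impact vy=-29.967
  bounce: vy ← 0.5·29.967 = 14.984
Arc 2: start y=0.000, vy=14.984 → t=2.997, apex=11.226, x_land=92.434, impact vy=-14.984
  bounce: vy ← 0.5·14.984 = 7.492
Arc 3: start y=0.000, vy=7.492 → t=1.498, apex=2.806, x_land=109.126, impact vy=-7.492
  bounce: vy ← 0.5·7.492 = 3.746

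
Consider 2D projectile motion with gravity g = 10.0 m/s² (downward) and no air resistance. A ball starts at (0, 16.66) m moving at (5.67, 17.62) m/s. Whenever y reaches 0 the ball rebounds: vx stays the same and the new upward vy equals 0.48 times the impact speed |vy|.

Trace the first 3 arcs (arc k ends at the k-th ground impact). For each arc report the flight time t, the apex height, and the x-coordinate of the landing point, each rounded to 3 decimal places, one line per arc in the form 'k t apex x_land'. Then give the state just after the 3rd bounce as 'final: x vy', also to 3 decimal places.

Arc 1: start y=16.660, vy=17.620 → t=4.299, apex=32.183, x_land=24.376, impact vy=-25.371
  bounce: vy ← 0.48·25.371 = 12.178
Arc 2: start y=0.000, vy=12.178 → t=2.436, apex=7.415, x_land=38.185, impact vy=-12.178
  bounce: vy ← 0.48·12.178 = 5.845
Arc 3: start y=0.000, vy=5.845 → t=1.169, apex=1.708, x_land=44.814, impact vy=-5.845
  bounce: vy ← 0.48·5.845 = 2.806

1 4.299 32.183 24.376
2 2.436 7.415 38.185
3 1.169 1.708 44.814
final: 44.814 2.806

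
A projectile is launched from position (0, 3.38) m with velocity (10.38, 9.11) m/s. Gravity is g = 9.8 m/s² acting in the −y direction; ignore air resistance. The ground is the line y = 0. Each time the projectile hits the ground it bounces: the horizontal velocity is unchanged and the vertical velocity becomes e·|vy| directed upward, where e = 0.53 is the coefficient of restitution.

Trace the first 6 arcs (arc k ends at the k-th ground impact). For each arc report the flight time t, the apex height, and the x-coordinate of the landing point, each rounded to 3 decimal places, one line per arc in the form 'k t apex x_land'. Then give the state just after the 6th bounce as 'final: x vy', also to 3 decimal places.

1 2.176 7.614 22.589
2 1.321 2.139 36.304
3 0.700 0.601 43.574
4 0.371 0.169 47.426
5 0.197 0.047 49.468
6 0.104 0.013 50.551
final: 50.551 0.271

Arc 1: start y=3.380, vy=9.110 → t=2.176, apex=7.614, x_land=22.589, impact vy=-12.216
  bounce: vy ← 0.53·12.216 = 6.475
Arc 2: start y=0.000, vy=6.475 → t=1.321, apex=2.139, x_land=36.304, impact vy=-6.475
  bounce: vy ← 0.53·6.475 = 3.432
Arc 3: start y=0.000, vy=3.432 → t=0.700, apex=0.601, x_land=43.574, impact vy=-3.432
  bounce: vy ← 0.53·3.432 = 1.819
Arc 4: start y=0.000, vy=1.819 → t=0.371, apex=0.169, x_land=47.426, impact vy=-1.819
  bounce: vy ← 0.53·1.819 = 0.964
Arc 5: start y=0.000, vy=0.964 → t=0.197, apex=0.047, x_land=49.468, impact vy=-0.964
  bounce: vy ← 0.53·0.964 = 0.511
Arc 6: start y=0.000, vy=0.511 → t=0.104, apex=0.013, x_land=50.551, impact vy=-0.511
  bounce: vy ← 0.53·0.511 = 0.271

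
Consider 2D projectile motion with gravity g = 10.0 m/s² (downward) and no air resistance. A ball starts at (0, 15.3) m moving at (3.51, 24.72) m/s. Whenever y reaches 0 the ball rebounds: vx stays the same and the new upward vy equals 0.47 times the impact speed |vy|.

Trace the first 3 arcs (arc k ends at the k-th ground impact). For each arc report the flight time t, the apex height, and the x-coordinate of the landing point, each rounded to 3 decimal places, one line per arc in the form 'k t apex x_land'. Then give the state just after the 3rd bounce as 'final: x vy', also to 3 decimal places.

1 5.500 45.854 19.306
2 2.847 10.129 29.298
3 1.338 2.238 33.994
final: 33.994 3.144

Arc 1: start y=15.300, vy=24.720 → t=5.500, apex=45.854, x_land=19.306, impact vy=-30.283
  bounce: vy ← 0.47·30.283 = 14.233
Arc 2: start y=0.000, vy=14.233 → t=2.847, apex=10.129, x_land=29.298, impact vy=-14.233
  bounce: vy ← 0.47·14.233 = 6.690
Arc 3: start y=0.000, vy=6.690 → t=1.338, apex=2.238, x_land=33.994, impact vy=-6.690
  bounce: vy ← 0.47·6.690 = 3.144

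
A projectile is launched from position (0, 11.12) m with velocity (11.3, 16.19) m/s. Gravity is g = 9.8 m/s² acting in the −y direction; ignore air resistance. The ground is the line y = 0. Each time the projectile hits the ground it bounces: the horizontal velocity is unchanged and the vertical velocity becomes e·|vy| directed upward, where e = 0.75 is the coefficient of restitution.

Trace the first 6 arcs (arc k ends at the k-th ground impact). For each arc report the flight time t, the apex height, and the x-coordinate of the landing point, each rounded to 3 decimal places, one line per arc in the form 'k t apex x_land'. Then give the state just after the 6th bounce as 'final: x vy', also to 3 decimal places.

1 3.888 24.493 43.932
2 3.354 13.777 81.828
3 2.515 7.750 110.250
4 1.886 4.359 131.567
5 1.415 2.452 147.554
6 1.061 1.379 159.545
final: 159.545 3.900

Arc 1: start y=11.120, vy=16.190 → t=3.888, apex=24.493, x_land=43.932, impact vy=-21.910
  bounce: vy ← 0.75·21.910 = 16.433
Arc 2: start y=0.000, vy=16.433 → t=3.354, apex=13.777, x_land=81.828, impact vy=-16.433
  bounce: vy ← 0.75·16.433 = 12.325
Arc 3: start y=0.000, vy=12.325 → t=2.515, apex=7.750, x_land=110.250, impact vy=-12.325
  bounce: vy ← 0.75·12.325 = 9.243
Arc 4: start y=0.000, vy=9.243 → t=1.886, apex=4.359, x_land=131.567, impact vy=-9.243
  bounce: vy ← 0.75·9.243 = 6.933
Arc 5: start y=0.000, vy=6.933 → t=1.415, apex=2.452, x_land=147.554, impact vy=-6.933
  bounce: vy ← 0.75·6.933 = 5.199
Arc 6: start y=0.000, vy=5.199 → t=1.061, apex=1.379, x_land=159.545, impact vy=-5.199
  bounce: vy ← 0.75·5.199 = 3.900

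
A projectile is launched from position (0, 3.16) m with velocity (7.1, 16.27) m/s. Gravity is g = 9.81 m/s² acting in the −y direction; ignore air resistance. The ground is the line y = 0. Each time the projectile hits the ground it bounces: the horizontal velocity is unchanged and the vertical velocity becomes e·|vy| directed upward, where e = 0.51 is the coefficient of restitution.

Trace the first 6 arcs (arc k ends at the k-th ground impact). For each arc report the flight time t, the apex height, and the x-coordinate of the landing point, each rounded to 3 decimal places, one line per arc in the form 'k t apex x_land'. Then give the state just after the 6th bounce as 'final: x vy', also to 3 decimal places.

1 3.501 16.652 24.857
2 1.879 4.331 38.201
3 0.958 1.127 45.006
4 0.489 0.293 48.477
5 0.249 0.076 50.247
6 0.127 0.020 51.150
final: 51.150 0.318

Arc 1: start y=3.160, vy=16.270 → t=3.501, apex=16.652, x_land=24.857, impact vy=-18.075
  bounce: vy ← 0.51·18.075 = 9.218
Arc 2: start y=0.000, vy=9.218 → t=1.879, apex=4.331, x_land=38.201, impact vy=-9.218
  bounce: vy ← 0.51·9.218 = 4.701
Arc 3: start y=0.000, vy=4.701 → t=0.958, apex=1.127, x_land=45.006, impact vy=-4.701
  bounce: vy ← 0.51·4.701 = 2.398
Arc 4: start y=0.000, vy=2.398 → t=0.489, apex=0.293, x_land=48.477, impact vy=-2.398
  bounce: vy ← 0.51·2.398 = 1.223
Arc 5: start y=0.000, vy=1.223 → t=0.249, apex=0.076, x_land=50.247, impact vy=-1.223
  bounce: vy ← 0.51·1.223 = 0.624
Arc 6: start y=0.000, vy=0.624 → t=0.127, apex=0.020, x_land=51.150, impact vy=-0.624
  bounce: vy ← 0.51·0.624 = 0.318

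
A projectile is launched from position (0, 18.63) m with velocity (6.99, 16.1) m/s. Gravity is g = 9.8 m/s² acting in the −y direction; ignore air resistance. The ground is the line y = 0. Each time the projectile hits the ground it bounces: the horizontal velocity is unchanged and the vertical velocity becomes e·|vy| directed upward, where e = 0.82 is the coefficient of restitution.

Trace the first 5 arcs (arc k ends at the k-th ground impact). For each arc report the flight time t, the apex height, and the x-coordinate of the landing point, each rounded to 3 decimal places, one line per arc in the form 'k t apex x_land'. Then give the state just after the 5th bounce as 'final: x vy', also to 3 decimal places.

Arc 1: start y=18.630, vy=16.100 → t=4.193, apex=31.855, x_land=29.306, impact vy=-24.987
  bounce: vy ← 0.82·24.987 = 20.489
Arc 2: start y=0.000, vy=20.489 → t=4.182, apex=21.419, x_land=58.535, impact vy=-20.489
  bounce: vy ← 0.82·20.489 = 16.801
Arc 3: start y=0.000, vy=16.801 → t=3.429, apex=14.402, x_land=82.503, impact vy=-16.801
  bounce: vy ← 0.82·16.801 = 13.777
Arc 4: start y=0.000, vy=13.777 → t=2.812, apex=9.684, x_land=102.156, impact vy=-13.777
  bounce: vy ← 0.82·13.777 = 11.297
Arc 5: start y=0.000, vy=11.297 → t=2.306, apex=6.512, x_land=118.272, impact vy=-11.297
  bounce: vy ← 0.82·11.297 = 9.264

1 4.193 31.855 29.306
2 4.182 21.419 58.535
3 3.429 14.402 82.503
4 2.812 9.684 102.156
5 2.306 6.512 118.272
final: 118.272 9.264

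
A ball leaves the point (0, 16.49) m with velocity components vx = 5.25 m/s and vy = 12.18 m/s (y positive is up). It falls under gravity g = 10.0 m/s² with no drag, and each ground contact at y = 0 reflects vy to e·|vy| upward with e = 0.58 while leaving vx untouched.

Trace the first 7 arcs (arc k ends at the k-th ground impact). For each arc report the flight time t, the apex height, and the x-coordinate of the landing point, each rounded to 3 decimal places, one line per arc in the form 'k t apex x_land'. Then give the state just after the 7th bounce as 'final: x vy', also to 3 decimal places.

Arc 1: start y=16.490, vy=12.180 → t=3.405, apex=23.908, x_land=17.875, impact vy=-21.867
  bounce: vy ← 0.58·21.867 = 12.683
Arc 2: start y=0.000, vy=12.683 → t=2.537, apex=8.043, x_land=31.191, impact vy=-12.683
  bounce: vy ← 0.58·12.683 = 7.356
Arc 3: start y=0.000, vy=7.356 → t=1.471, apex=2.706, x_land=38.915, impact vy=-7.356
  bounce: vy ← 0.58·7.356 = 4.266
Arc 4: start y=0.000, vy=4.266 → t=0.853, apex=0.910, x_land=43.395, impact vy=-4.266
  bounce: vy ← 0.58·4.266 = 2.475
Arc 5: start y=0.000, vy=2.475 → t=0.495, apex=0.306, x_land=45.993, impact vy=-2.475
  bounce: vy ← 0.58·2.475 = 1.435
Arc 6: start y=0.000, vy=1.435 → t=0.287, apex=0.103, x_land=47.500, impact vy=-1.435
  bounce: vy ← 0.58·1.435 = 0.832
Arc 7: start y=0.000, vy=0.832 → t=0.166, apex=0.035, x_land=48.374, impact vy=-0.832
  bounce: vy ← 0.58·0.832 = 0.483

1 3.405 23.908 17.875
2 2.537 8.043 31.191
3 1.471 2.706 38.915
4 0.853 0.910 43.395
5 0.495 0.306 45.993
6 0.287 0.103 47.500
7 0.166 0.035 48.374
final: 48.374 0.483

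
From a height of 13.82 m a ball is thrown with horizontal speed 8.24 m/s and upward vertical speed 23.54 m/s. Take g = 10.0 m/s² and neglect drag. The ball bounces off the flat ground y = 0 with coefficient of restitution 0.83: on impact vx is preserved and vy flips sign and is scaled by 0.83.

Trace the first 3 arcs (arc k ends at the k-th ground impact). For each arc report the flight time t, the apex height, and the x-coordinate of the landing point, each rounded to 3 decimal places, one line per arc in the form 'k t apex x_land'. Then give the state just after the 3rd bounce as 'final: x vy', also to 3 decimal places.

1 5.236 41.527 43.144
2 4.784 28.608 82.563
3 3.971 19.708 115.282
final: 115.282 16.478

Arc 1: start y=13.820, vy=23.540 → t=5.236, apex=41.527, x_land=43.144, impact vy=-28.819
  bounce: vy ← 0.83·28.819 = 23.920
Arc 2: start y=0.000, vy=23.920 → t=4.784, apex=28.608, x_land=82.563, impact vy=-23.920
  bounce: vy ← 0.83·23.920 = 19.853
Arc 3: start y=0.000, vy=19.853 → t=3.971, apex=19.708, x_land=115.282, impact vy=-19.853
  bounce: vy ← 0.83·19.853 = 16.478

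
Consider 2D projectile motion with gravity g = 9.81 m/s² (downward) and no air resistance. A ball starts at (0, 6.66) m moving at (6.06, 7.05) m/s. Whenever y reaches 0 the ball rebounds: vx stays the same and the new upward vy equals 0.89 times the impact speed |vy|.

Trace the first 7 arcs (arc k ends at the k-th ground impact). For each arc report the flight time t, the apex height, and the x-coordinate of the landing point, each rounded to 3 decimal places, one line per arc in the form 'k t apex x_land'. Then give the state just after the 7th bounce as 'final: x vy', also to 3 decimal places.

Arc 1: start y=6.660, vy=7.050 → t=2.088, apex=9.193, x_land=12.651, impact vy=-13.430
  bounce: vy ← 0.89·13.430 = 11.953
Arc 2: start y=0.000, vy=11.953 → t=2.437, apex=7.282, x_land=27.419, impact vy=-11.953
  bounce: vy ← 0.89·11.953 = 10.638
Arc 3: start y=0.000, vy=10.638 → t=2.169, apex=5.768, x_land=40.562, impact vy=-10.638
  bounce: vy ← 0.89·10.638 = 9.468
Arc 4: start y=0.000, vy=9.468 → t=1.930, apex=4.569, x_land=52.259, impact vy=-9.468
  bounce: vy ← 0.89·9.468 = 8.426
Arc 5: start y=0.000, vy=8.426 → t=1.718, apex=3.619, x_land=62.670, impact vy=-8.426
  bounce: vy ← 0.89·8.426 = 7.500
Arc 6: start y=0.000, vy=7.500 → t=1.529, apex=2.867, x_land=71.936, impact vy=-7.500
  bounce: vy ← 0.89·7.500 = 6.675
Arc 7: start y=0.000, vy=6.675 → t=1.361, apex=2.271, x_land=80.182, impact vy=-6.675
  bounce: vy ← 0.89·6.675 = 5.940

1 2.088 9.193 12.651
2 2.437 7.282 27.419
3 2.169 5.768 40.562
4 1.930 4.569 52.259
5 1.718 3.619 62.670
6 1.529 2.867 71.936
7 1.361 2.271 80.182
final: 80.182 5.940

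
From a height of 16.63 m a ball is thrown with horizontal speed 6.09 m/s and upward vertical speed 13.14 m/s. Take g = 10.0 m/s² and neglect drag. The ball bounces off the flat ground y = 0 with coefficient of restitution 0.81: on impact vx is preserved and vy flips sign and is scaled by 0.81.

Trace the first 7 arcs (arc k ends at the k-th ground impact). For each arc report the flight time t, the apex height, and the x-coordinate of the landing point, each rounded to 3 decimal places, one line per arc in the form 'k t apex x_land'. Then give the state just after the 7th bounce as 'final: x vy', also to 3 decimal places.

1 3.562 25.263 21.691
2 3.641 16.575 43.868
3 2.950 10.875 61.830
4 2.389 7.135 76.380
5 1.935 4.681 88.166
6 1.568 3.071 97.712
7 1.270 2.015 105.444
final: 105.444 5.142

Arc 1: start y=16.630, vy=13.140 → t=3.562, apex=25.263, x_land=21.691, impact vy=-22.478
  bounce: vy ← 0.81·22.478 = 18.207
Arc 2: start y=0.000, vy=18.207 → t=3.641, apex=16.575, x_land=43.868, impact vy=-18.207
  bounce: vy ← 0.81·18.207 = 14.748
Arc 3: start y=0.000, vy=14.748 → t=2.950, apex=10.875, x_land=61.830, impact vy=-14.748
  bounce: vy ← 0.81·14.748 = 11.946
Arc 4: start y=0.000, vy=11.946 → t=2.389, apex=7.135, x_land=76.380, impact vy=-11.946
  bounce: vy ← 0.81·11.946 = 9.676
Arc 5: start y=0.000, vy=9.676 → t=1.935, apex=4.681, x_land=88.166, impact vy=-9.676
  bounce: vy ← 0.81·9.676 = 7.838
Arc 6: start y=0.000, vy=7.838 → t=1.568, apex=3.071, x_land=97.712, impact vy=-7.838
  bounce: vy ← 0.81·7.838 = 6.348
Arc 7: start y=0.000, vy=6.348 → t=1.270, apex=2.015, x_land=105.444, impact vy=-6.348
  bounce: vy ← 0.81·6.348 = 5.142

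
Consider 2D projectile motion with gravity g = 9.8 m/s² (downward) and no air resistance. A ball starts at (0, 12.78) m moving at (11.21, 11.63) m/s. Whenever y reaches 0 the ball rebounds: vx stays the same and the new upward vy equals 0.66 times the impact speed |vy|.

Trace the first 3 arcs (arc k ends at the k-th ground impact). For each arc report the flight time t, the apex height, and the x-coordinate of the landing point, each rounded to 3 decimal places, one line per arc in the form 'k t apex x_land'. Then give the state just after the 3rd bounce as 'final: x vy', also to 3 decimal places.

Arc 1: start y=12.780, vy=11.630 → t=3.191, apex=19.681, x_land=35.769, impact vy=-19.640
  bounce: vy ← 0.66·19.640 = 12.963
Arc 2: start y=0.000, vy=12.963 → t=2.645, apex=8.573, x_land=65.425, impact vy=-12.963
  bounce: vy ← 0.66·12.963 = 8.555
Arc 3: start y=0.000, vy=8.555 → t=1.746, apex=3.734, x_land=84.997, impact vy=-8.555
  bounce: vy ← 0.66·8.555 = 5.647

1 3.191 19.681 35.769
2 2.645 8.573 65.425
3 1.746 3.734 84.997
final: 84.997 5.647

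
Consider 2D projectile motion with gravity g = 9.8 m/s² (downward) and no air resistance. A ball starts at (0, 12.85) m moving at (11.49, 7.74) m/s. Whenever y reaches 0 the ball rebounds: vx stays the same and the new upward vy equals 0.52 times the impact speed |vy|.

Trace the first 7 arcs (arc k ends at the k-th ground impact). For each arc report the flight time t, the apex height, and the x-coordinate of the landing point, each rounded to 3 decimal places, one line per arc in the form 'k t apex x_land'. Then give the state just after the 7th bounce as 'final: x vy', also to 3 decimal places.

1 2.592 15.907 29.777
2 1.874 4.301 51.307
3 0.974 1.163 62.502
4 0.507 0.314 68.324
5 0.263 0.085 71.351
6 0.137 0.023 72.925
7 0.071 0.006 73.744
final: 73.744 0.182

Arc 1: start y=12.850, vy=7.740 → t=2.592, apex=15.907, x_land=29.777, impact vy=-17.657
  bounce: vy ← 0.52·17.657 = 9.182
Arc 2: start y=0.000, vy=9.182 → t=1.874, apex=4.301, x_land=51.307, impact vy=-9.182
  bounce: vy ← 0.52·9.182 = 4.774
Arc 3: start y=0.000, vy=4.774 → t=0.974, apex=1.163, x_land=62.502, impact vy=-4.774
  bounce: vy ← 0.52·4.774 = 2.483
Arc 4: start y=0.000, vy=2.483 → t=0.507, apex=0.314, x_land=68.324, impact vy=-2.483
  bounce: vy ← 0.52·2.483 = 1.291
Arc 5: start y=0.000, vy=1.291 → t=0.263, apex=0.085, x_land=71.351, impact vy=-1.291
  bounce: vy ← 0.52·1.291 = 0.671
Arc 6: start y=0.000, vy=0.671 → t=0.137, apex=0.023, x_land=72.925, impact vy=-0.671
  bounce: vy ← 0.52·0.671 = 0.349
Arc 7: start y=0.000, vy=0.349 → t=0.071, apex=0.006, x_land=73.744, impact vy=-0.349
  bounce: vy ← 0.52·0.349 = 0.182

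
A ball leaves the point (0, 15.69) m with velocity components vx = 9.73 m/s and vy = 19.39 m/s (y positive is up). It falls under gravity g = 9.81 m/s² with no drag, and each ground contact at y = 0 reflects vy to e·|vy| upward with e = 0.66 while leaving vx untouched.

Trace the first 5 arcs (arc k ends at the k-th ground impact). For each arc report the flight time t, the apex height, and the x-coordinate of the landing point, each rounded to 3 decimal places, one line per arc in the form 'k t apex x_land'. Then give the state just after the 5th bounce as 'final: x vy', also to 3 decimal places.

1 4.642 34.853 45.168
2 3.519 15.182 79.405
3 2.322 6.613 102.000
4 1.533 2.881 116.914
5 1.012 1.255 126.757
final: 126.757 3.275

Arc 1: start y=15.690, vy=19.390 → t=4.642, apex=34.853, x_land=45.168, impact vy=-26.150
  bounce: vy ← 0.66·26.150 = 17.259
Arc 2: start y=0.000, vy=17.259 → t=3.519, apex=15.182, x_land=79.405, impact vy=-17.259
  bounce: vy ← 0.66·17.259 = 11.391
Arc 3: start y=0.000, vy=11.391 → t=2.322, apex=6.613, x_land=102.000, impact vy=-11.391
  bounce: vy ← 0.66·11.391 = 7.518
Arc 4: start y=0.000, vy=7.518 → t=1.533, apex=2.881, x_land=116.914, impact vy=-7.518
  bounce: vy ← 0.66·7.518 = 4.962
Arc 5: start y=0.000, vy=4.962 → t=1.012, apex=1.255, x_land=126.757, impact vy=-4.962
  bounce: vy ← 0.66·4.962 = 3.275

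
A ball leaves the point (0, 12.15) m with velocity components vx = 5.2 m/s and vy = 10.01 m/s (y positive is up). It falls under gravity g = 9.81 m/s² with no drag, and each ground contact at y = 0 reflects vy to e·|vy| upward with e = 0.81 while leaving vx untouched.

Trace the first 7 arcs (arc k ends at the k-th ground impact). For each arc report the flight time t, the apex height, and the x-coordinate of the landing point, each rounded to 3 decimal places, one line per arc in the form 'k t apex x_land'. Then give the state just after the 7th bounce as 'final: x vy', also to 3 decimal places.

Arc 1: start y=12.150, vy=10.010 → t=2.896, apex=17.257, x_land=15.060, impact vy=-18.401
  bounce: vy ← 0.81·18.401 = 14.905
Arc 2: start y=0.000, vy=14.905 → t=3.039, apex=11.322, x_land=30.861, impact vy=-14.905
  bounce: vy ← 0.81·14.905 = 12.073
Arc 3: start y=0.000, vy=12.073 → t=2.461, apex=7.429, x_land=43.659, impact vy=-12.073
  bounce: vy ← 0.81·12.073 = 9.779
Arc 4: start y=0.000, vy=9.779 → t=1.994, apex=4.874, x_land=54.026, impact vy=-9.779
  bounce: vy ← 0.81·9.779 = 7.921
Arc 5: start y=0.000, vy=7.921 → t=1.615, apex=3.198, x_land=62.424, impact vy=-7.921
  bounce: vy ← 0.81·7.921 = 6.416
Arc 6: start y=0.000, vy=6.416 → t=1.308, apex=2.098, x_land=69.225, impact vy=-6.416
  bounce: vy ← 0.81·6.416 = 5.197
Arc 7: start y=0.000, vy=5.197 → t=1.060, apex=1.377, x_land=74.735, impact vy=-5.197
  bounce: vy ← 0.81·5.197 = 4.209

1 2.896 17.257 15.060
2 3.039 11.322 30.861
3 2.461 7.429 43.659
4 1.994 4.874 54.026
5 1.615 3.198 62.424
6 1.308 2.098 69.225
7 1.060 1.377 74.735
final: 74.735 4.209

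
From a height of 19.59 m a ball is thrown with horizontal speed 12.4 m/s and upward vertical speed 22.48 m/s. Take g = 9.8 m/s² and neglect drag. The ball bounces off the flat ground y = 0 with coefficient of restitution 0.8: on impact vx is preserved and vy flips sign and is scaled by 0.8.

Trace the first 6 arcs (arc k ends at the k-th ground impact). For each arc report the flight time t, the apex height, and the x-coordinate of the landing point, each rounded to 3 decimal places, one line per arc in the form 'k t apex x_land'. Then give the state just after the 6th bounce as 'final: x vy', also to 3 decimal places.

Arc 1: start y=19.590, vy=22.480 → t=5.337, apex=45.373, x_land=66.177, impact vy=-29.821
  bounce: vy ← 0.8·29.821 = 23.857
Arc 2: start y=0.000, vy=23.857 → t=4.869, apex=29.039, x_land=126.550, impact vy=-23.857
  bounce: vy ← 0.8·23.857 = 19.086
Arc 3: start y=0.000, vy=19.086 → t=3.895, apex=18.585, x_land=174.849, impact vy=-19.086
  bounce: vy ← 0.8·19.086 = 15.269
Arc 4: start y=0.000, vy=15.269 → t=3.116, apex=11.894, x_land=213.488, impact vy=-15.269
  bounce: vy ← 0.8·15.269 = 12.215
Arc 5: start y=0.000, vy=12.215 → t=2.493, apex=7.612, x_land=244.399, impact vy=-12.215
  bounce: vy ← 0.8·12.215 = 9.772
Arc 6: start y=0.000, vy=9.772 → t=1.994, apex=4.872, x_land=269.127, impact vy=-9.772
  bounce: vy ← 0.8·9.772 = 7.817

1 5.337 45.373 66.177
2 4.869 29.039 126.550
3 3.895 18.585 174.849
4 3.116 11.894 213.488
5 2.493 7.612 244.399
6 1.994 4.872 269.127
final: 269.127 7.817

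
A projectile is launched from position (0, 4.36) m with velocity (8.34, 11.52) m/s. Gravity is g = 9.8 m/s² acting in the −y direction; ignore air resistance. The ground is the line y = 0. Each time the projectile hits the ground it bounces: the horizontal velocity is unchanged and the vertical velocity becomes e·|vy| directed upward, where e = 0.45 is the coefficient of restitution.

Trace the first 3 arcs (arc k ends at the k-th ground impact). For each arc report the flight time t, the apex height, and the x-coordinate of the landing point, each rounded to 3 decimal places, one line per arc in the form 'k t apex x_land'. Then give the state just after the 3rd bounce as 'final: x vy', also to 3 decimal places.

1 2.683 11.131 22.374
2 1.356 2.254 33.687
3 0.610 0.456 38.778
final: 38.778 1.346

Arc 1: start y=4.360, vy=11.520 → t=2.683, apex=11.131, x_land=22.374, impact vy=-14.770
  bounce: vy ← 0.45·14.770 = 6.647
Arc 2: start y=0.000, vy=6.647 → t=1.356, apex=2.254, x_land=33.687, impact vy=-6.647
  bounce: vy ← 0.45·6.647 = 2.991
Arc 3: start y=0.000, vy=2.991 → t=0.610, apex=0.456, x_land=38.778, impact vy=-2.991
  bounce: vy ← 0.45·2.991 = 1.346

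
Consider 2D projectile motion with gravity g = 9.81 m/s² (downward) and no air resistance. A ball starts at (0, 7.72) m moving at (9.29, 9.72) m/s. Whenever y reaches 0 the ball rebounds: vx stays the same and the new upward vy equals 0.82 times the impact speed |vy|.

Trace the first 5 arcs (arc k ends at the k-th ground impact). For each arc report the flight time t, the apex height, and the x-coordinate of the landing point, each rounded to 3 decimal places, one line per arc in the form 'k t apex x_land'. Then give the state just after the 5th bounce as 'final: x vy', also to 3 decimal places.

Arc 1: start y=7.720, vy=9.720 → t=2.589, apex=12.535, x_land=24.056, impact vy=-15.683
  bounce: vy ← 0.82·15.683 = 12.860
Arc 2: start y=0.000, vy=12.860 → t=2.622, apex=8.429, x_land=48.412, impact vy=-12.860
  bounce: vy ← 0.82·12.860 = 10.545
Arc 3: start y=0.000, vy=10.545 → t=2.150, apex=5.668, x_land=68.384, impact vy=-10.545
  bounce: vy ← 0.82·10.545 = 8.647
Arc 4: start y=0.000, vy=8.647 → t=1.763, apex=3.811, x_land=84.761, impact vy=-8.647
  bounce: vy ← 0.82·8.647 = 7.090
Arc 5: start y=0.000, vy=7.090 → t=1.446, apex=2.562, x_land=98.191, impact vy=-7.090
  bounce: vy ← 0.82·7.090 = 5.814

1 2.589 12.535 24.056
2 2.622 8.429 48.412
3 2.150 5.668 68.384
4 1.763 3.811 84.761
5 1.446 2.562 98.191
final: 98.191 5.814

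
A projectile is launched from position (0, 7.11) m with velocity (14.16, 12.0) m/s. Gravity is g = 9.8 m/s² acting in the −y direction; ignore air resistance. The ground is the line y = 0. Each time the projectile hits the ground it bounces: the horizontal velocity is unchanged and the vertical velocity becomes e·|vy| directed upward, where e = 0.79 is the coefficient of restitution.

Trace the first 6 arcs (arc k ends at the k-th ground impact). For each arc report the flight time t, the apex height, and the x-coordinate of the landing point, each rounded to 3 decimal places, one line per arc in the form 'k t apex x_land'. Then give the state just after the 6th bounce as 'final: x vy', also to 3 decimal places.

Arc 1: start y=7.110, vy=12.000 → t=2.942, apex=14.457, x_land=41.661, impact vy=-16.833
  bounce: vy ← 0.79·16.833 = 13.298
Arc 2: start y=0.000, vy=13.298 → t=2.714, apex=9.023, x_land=80.090, impact vy=-13.298
  bounce: vy ← 0.79·13.298 = 10.506
Arc 3: start y=0.000, vy=10.506 → t=2.144, apex=5.631, x_land=110.449, impact vy=-10.506
  bounce: vy ← 0.79·10.506 = 8.299
Arc 4: start y=0.000, vy=8.299 → t=1.694, apex=3.514, x_land=134.433, impact vy=-8.299
  bounce: vy ← 0.79·8.299 = 6.557
Arc 5: start y=0.000, vy=6.557 → t=1.338, apex=2.193, x_land=153.380, impact vy=-6.557
  bounce: vy ← 0.79·6.557 = 5.180
Arc 6: start y=0.000, vy=5.180 → t=1.057, apex=1.369, x_land=168.348, impact vy=-5.180
  bounce: vy ← 0.79·5.180 = 4.092

1 2.942 14.457 41.661
2 2.714 9.023 80.090
3 2.144 5.631 110.449
4 1.694 3.514 134.433
5 1.338 2.193 153.380
6 1.057 1.369 168.348
final: 168.348 4.092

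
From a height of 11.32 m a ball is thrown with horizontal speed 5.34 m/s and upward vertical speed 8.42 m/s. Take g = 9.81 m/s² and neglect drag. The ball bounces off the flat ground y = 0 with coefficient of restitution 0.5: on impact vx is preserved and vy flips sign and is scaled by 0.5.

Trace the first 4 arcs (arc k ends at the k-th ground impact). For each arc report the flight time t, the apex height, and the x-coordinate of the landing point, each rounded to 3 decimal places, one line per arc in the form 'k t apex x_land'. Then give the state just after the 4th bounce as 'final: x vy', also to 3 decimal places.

Arc 1: start y=11.320, vy=8.420 → t=2.603, apex=14.933, x_land=13.901, impact vy=-17.117
  bounce: vy ← 0.5·17.117 = 8.559
Arc 2: start y=0.000, vy=8.559 → t=1.745, apex=3.733, x_land=23.218, impact vy=-8.559
  bounce: vy ← 0.5·8.559 = 4.279
Arc 3: start y=0.000, vy=4.279 → t=0.872, apex=0.933, x_land=27.877, impact vy=-4.279
  bounce: vy ← 0.5·4.279 = 2.140
Arc 4: start y=0.000, vy=2.140 → t=0.436, apex=0.233, x_land=30.207, impact vy=-2.140
  bounce: vy ← 0.5·2.140 = 1.070

1 2.603 14.933 13.901
2 1.745 3.733 23.218
3 0.872 0.933 27.877
4 0.436 0.233 30.207
final: 30.207 1.070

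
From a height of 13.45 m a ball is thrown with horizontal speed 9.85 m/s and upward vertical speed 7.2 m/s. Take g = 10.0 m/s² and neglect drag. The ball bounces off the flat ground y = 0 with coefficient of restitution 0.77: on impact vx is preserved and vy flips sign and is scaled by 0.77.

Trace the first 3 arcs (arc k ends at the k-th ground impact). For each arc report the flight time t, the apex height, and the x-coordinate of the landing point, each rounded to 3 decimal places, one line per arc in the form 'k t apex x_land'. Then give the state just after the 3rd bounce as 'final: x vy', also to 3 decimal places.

Arc 1: start y=13.450, vy=7.200 → t=2.511, apex=16.042, x_land=24.735, impact vy=-17.912
  bounce: vy ← 0.77·17.912 = 13.792
Arc 2: start y=0.000, vy=13.792 → t=2.758, apex=9.511, x_land=51.906, impact vy=-13.792
  bounce: vy ← 0.77·13.792 = 10.620
Arc 3: start y=0.000, vy=10.620 → t=2.124, apex=5.639, x_land=72.828, impact vy=-10.620
  bounce: vy ← 0.77·10.620 = 8.177

1 2.511 16.042 24.735
2 2.758 9.511 51.906
3 2.124 5.639 72.828
final: 72.828 8.177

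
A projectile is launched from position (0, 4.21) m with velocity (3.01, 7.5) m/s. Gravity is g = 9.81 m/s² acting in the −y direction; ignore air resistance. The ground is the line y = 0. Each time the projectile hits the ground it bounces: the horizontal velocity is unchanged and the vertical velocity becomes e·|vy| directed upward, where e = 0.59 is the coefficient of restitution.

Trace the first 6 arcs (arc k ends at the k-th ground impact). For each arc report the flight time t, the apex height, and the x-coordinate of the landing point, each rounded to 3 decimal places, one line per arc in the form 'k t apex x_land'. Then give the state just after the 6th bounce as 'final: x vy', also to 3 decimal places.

Arc 1: start y=4.210, vy=7.500 → t=1.966, apex=7.077, x_land=5.917, impact vy=-11.783
  bounce: vy ← 0.59·11.783 = 6.952
Arc 2: start y=0.000, vy=6.952 → t=1.417, apex=2.463, x_land=10.183, impact vy=-6.952
  bounce: vy ← 0.59·6.952 = 4.102
Arc 3: start y=0.000, vy=4.102 → t=0.836, apex=0.858, x_land=12.700, impact vy=-4.102
  bounce: vy ← 0.59·4.102 = 2.420
Arc 4: start y=0.000, vy=2.420 → t=0.493, apex=0.299, x_land=14.185, impact vy=-2.420
  bounce: vy ← 0.59·2.420 = 1.428
Arc 5: start y=0.000, vy=1.428 → t=0.291, apex=0.104, x_land=15.061, impact vy=-1.428
  bounce: vy ← 0.59·1.428 = 0.842
Arc 6: start y=0.000, vy=0.842 → t=0.172, apex=0.036, x_land=15.578, impact vy=-0.842
  bounce: vy ← 0.59·0.842 = 0.497

1 1.966 7.077 5.917
2 1.417 2.463 10.183
3 0.836 0.858 12.700
4 0.493 0.299 14.185
5 0.291 0.104 15.061
6 0.172 0.036 15.578
final: 15.578 0.497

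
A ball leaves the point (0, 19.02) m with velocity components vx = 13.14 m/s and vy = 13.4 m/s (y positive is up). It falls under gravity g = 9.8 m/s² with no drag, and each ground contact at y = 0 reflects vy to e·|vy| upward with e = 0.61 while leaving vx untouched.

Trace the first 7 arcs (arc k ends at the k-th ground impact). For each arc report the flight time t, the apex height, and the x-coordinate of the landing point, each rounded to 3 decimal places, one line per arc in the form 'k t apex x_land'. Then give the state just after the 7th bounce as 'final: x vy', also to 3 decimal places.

1 3.766 28.181 49.479
2 2.926 10.486 87.924
3 1.785 3.902 111.375
4 1.089 1.452 125.680
5 0.664 0.540 134.407
6 0.405 0.201 139.730
7 0.247 0.075 142.977
final: 142.977 0.739

Arc 1: start y=19.020, vy=13.400 → t=3.766, apex=28.181, x_land=49.479, impact vy=-23.502
  bounce: vy ← 0.61·23.502 = 14.336
Arc 2: start y=0.000, vy=14.336 → t=2.926, apex=10.486, x_land=87.924, impact vy=-14.336
  bounce: vy ← 0.61·14.336 = 8.745
Arc 3: start y=0.000, vy=8.745 → t=1.785, apex=3.902, x_land=111.375, impact vy=-8.745
  bounce: vy ← 0.61·8.745 = 5.335
Arc 4: start y=0.000, vy=5.335 → t=1.089, apex=1.452, x_land=125.680, impact vy=-5.335
  bounce: vy ← 0.61·5.335 = 3.254
Arc 5: start y=0.000, vy=3.254 → t=0.664, apex=0.540, x_land=134.407, impact vy=-3.254
  bounce: vy ← 0.61·3.254 = 1.985
Arc 6: start y=0.000, vy=1.985 → t=0.405, apex=0.201, x_land=139.730, impact vy=-1.985
  bounce: vy ← 0.61·1.985 = 1.211
Arc 7: start y=0.000, vy=1.211 → t=0.247, apex=0.075, x_land=142.977, impact vy=-1.211
  bounce: vy ← 0.61·1.211 = 0.739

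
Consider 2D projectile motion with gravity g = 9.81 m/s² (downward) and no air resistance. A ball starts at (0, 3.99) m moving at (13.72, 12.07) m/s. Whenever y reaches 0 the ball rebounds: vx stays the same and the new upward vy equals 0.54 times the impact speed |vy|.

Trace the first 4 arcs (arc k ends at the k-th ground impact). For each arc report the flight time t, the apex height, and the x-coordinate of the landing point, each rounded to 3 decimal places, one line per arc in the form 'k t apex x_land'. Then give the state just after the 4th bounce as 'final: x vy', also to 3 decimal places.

Arc 1: start y=3.990, vy=12.070 → t=2.756, apex=11.415, x_land=37.811, impact vy=-14.966
  bounce: vy ← 0.54·14.966 = 8.081
Arc 2: start y=0.000, vy=8.081 → t=1.648, apex=3.329, x_land=60.416, impact vy=-8.081
  bounce: vy ← 0.54·8.081 = 4.364
Arc 3: start y=0.000, vy=4.364 → t=0.890, apex=0.971, x_land=72.623, impact vy=-4.364
  bounce: vy ← 0.54·4.364 = 2.357
Arc 4: start y=0.000, vy=2.357 → t=0.480, apex=0.283, x_land=79.214, impact vy=-2.357
  bounce: vy ← 0.54·2.357 = 1.273

1 2.756 11.415 37.811
2 1.648 3.329 60.416
3 0.890 0.971 72.623
4 0.480 0.283 79.214
final: 79.214 1.273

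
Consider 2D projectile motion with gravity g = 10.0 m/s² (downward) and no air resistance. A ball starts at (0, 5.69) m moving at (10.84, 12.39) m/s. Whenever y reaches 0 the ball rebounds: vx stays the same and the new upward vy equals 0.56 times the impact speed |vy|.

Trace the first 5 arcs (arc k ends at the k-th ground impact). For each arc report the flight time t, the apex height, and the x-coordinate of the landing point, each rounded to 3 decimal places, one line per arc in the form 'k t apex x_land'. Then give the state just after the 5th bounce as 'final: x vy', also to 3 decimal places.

Arc 1: start y=5.690, vy=12.390 → t=2.874, apex=13.366, x_land=31.154, impact vy=-16.350
  bounce: vy ← 0.56·16.350 = 9.156
Arc 2: start y=0.000, vy=9.156 → t=1.831, apex=4.191, x_land=51.004, impact vy=-9.156
  bounce: vy ← 0.56·9.156 = 5.127
Arc 3: start y=0.000, vy=5.127 → t=1.025, apex=1.314, x_land=62.120, impact vy=-5.127
  bounce: vy ← 0.56·5.127 = 2.871
Arc 4: start y=0.000, vy=2.871 → t=0.574, apex=0.412, x_land=68.344, impact vy=-2.871
  bounce: vy ← 0.56·2.871 = 1.608
Arc 5: start y=0.000, vy=1.608 → t=0.322, apex=0.129, x_land=71.830, impact vy=-1.608
  bounce: vy ← 0.56·1.608 = 0.900

1 2.874 13.366 31.154
2 1.831 4.191 51.004
3 1.025 1.314 62.120
4 0.574 0.412 68.344
5 0.322 0.129 71.830
final: 71.830 0.900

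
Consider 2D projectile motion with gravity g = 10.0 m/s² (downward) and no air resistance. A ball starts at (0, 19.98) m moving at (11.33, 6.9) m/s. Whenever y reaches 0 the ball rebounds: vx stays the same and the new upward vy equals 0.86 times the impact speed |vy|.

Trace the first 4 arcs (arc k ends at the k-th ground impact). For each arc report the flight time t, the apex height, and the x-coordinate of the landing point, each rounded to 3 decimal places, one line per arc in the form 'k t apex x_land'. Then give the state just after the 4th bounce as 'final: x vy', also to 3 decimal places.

Arc 1: start y=19.980, vy=6.900 → t=2.805, apex=22.361, x_land=31.778, impact vy=-21.147
  bounce: vy ← 0.86·21.147 = 18.187
Arc 2: start y=0.000, vy=18.187 → t=3.637, apex=16.538, x_land=72.989, impact vy=-18.187
  bounce: vy ← 0.86·18.187 = 15.641
Arc 3: start y=0.000, vy=15.641 → t=3.128, apex=12.231, x_land=108.430, impact vy=-15.641
  bounce: vy ← 0.86·15.641 = 13.451
Arc 4: start y=0.000, vy=13.451 → t=2.690, apex=9.046, x_land=138.910, impact vy=-13.451
  bounce: vy ← 0.86·13.451 = 11.568

1 2.805 22.361 31.778
2 3.637 16.538 72.989
3 3.128 12.231 108.430
4 2.690 9.046 138.910
final: 138.910 11.568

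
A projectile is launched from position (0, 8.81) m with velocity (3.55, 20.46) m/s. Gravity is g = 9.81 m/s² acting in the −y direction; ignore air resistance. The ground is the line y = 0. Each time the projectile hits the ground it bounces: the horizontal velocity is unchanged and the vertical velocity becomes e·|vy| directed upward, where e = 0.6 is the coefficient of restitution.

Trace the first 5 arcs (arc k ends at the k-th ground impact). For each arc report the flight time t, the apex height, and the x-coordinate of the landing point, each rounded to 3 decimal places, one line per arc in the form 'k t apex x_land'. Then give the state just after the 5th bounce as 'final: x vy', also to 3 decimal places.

1 4.565 30.146 16.205
2 2.975 10.853 26.766
3 1.785 3.907 33.102
4 1.071 1.406 36.904
5 0.643 0.506 39.186
final: 39.186 1.891

Arc 1: start y=8.810, vy=20.460 → t=4.565, apex=30.146, x_land=16.205, impact vy=-24.320
  bounce: vy ← 0.6·24.320 = 14.592
Arc 2: start y=0.000, vy=14.592 → t=2.975, apex=10.853, x_land=26.766, impact vy=-14.592
  bounce: vy ← 0.6·14.592 = 8.755
Arc 3: start y=0.000, vy=8.755 → t=1.785, apex=3.907, x_land=33.102, impact vy=-8.755
  bounce: vy ← 0.6·8.755 = 5.253
Arc 4: start y=0.000, vy=5.253 → t=1.071, apex=1.406, x_land=36.904, impact vy=-5.253
  bounce: vy ← 0.6·5.253 = 3.152
Arc 5: start y=0.000, vy=3.152 → t=0.643, apex=0.506, x_land=39.186, impact vy=-3.152
  bounce: vy ← 0.6·3.152 = 1.891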